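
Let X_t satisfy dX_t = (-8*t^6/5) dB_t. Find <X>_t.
<X>_t = 64*t^13/325

For an Itô process dX_t = a(t) dt + b(t) dB_t, the quadratic variation is <X>_t = int_0^t b(s)^2 ds (the drift term does not contribute). Here b(s) = -8*s^6/5, so
  b(s)^2 = 64*s^12/25.
Integrating from 0 to t:
  <X>_t = int_0^t (64*s^12/25) ds = 64*t^13/325.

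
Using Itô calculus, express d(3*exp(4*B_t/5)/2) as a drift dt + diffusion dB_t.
d(3*exp(4*B_t/5)/2) = (12*exp(4*B_t/5)/25) dt + (6*exp(4*B_t/5)/5) dB_t

Itô's formula for f(B_t) gives d f(B_t) = f'(B_t) dB_t + (1/2) f''(B_t) dt. Compute derivatives of f(x) = 3*exp(4*x/5)/2:
  f'(x)  = 6*exp(4*x/5)/5
  f''(x) = 24*exp(4*x/5)/25
Substitute x = B_t and multiply the f'' term by 1/2:
  drift     = (1/2) * (24*exp(4*x/5)/25) evaluated at B_t = 12*exp(4*B_t/5)/25
  diffusion = (6*exp(4*x/5)/5) evaluated at B_t = 6*exp(4*B_t/5)/5
Therefore d(3*exp(4*B_t/5)/2) = (12*exp(4*B_t/5)/25) dt + (6*exp(4*B_t/5)/5) dB_t.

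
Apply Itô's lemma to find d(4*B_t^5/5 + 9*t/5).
d(4*B_t^5/5 + 9*t/5) = (8*B_t^3 + 9/5) dt + (4*B_t^4) dB_t

Itô's formula for f(t, x): d f(t, B_t) = (f_t + (1/2) f_xx) dt + f_x dB_t. Compute partials of f(t, x) = 9*t/5 + 4*x^5/5:
  f_t(t,x)  = 9/5
  f_x(t,x)  = 4*x^4
  f_xx(t,x) = 16*x^3
Assemble drift = f_t + (1/2) f_xx = 8*x^3 + 9/5 and diffusion = f_x = 4*x^4. Substituting x = B_t:
  d(4*B_t^5/5 + 9*t/5) = (8*B_t^3 + 9/5) dt + (4*B_t^4) dB_t.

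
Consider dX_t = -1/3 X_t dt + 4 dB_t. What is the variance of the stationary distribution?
lim Var(X_t) = 24

The OU SDE dX = -theta X dt + sigma dB admits the integrating factor exp(theta t): d(exp(theta t) X_t) = sigma exp(theta t) dB_t. Integrating from 0 to t gives X_t = x_0 * exp(-theta t) + sigma * int_0^t exp(-theta (t-s)) dB_s for any initial x_0. The Itô integral has variance (by the Itô isometry) sigma^2 * int_0^t exp(-2 theta (t - s)) ds = sigma^2 * (1 - exp(-2 theta t)) / (2 theta), independent of x_0.
With theta = 1/3, sigma = 4:
  Var(X_t) = (4)^2 * (1 - exp(-2*1/3 t)) / (2 * 1/3) = 24 - 24*exp(-2*t/3).
As t -> infinity, exp(-2*1/3 t) -> 0, so the stationary variance is sigma^2 / (2 theta) = 24.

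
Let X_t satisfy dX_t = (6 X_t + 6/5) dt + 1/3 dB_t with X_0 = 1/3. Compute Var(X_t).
Var(X_t) = exp(12*t)/108 - 1/108

The variance V(t) = Var(X_t) satisfies V'(t) = 2 a V(t) + c^2 with V(0) = 0 (drift coefficient is linear in X, diffusion is constant). With a = 6, c = 1/3, the solution is
  V(t) = (c^2 / (2 a)) * (exp(2 a t) - 1)
       = ((1/3)^2 / (2*6)) * (exp(12 t) - 1)
       = exp(12*t)/108 - 1/108.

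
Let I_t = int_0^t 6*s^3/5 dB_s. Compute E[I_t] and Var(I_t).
E[I_t] = 0; Var(I_t) = 36*t^7/175

The Itô integral of a deterministic integrand f(s) has mean 0 because each increment f(s) * (B_{s+ds} - B_s) has mean 0. By the Itô isometry:
  Var( int_0^t f(s) dB_s ) = E[ (int_0^t f(s) dB_s)^2 ] = int_0^t f(s)^2 ds.
Here f(s) = 6*s^3/5, so f(s)^2 = 36*s^6/25. Integrate:
  int_0^t (36*s^6/25) ds = 36*t^7/175.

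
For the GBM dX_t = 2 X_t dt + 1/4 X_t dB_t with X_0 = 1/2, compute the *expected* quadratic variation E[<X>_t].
E[<X>_t] = exp(65*t/16)/260 - 1/260

<X>_t = int_0^t ((1/4) * X_s)^2 ds. Taking expectation inside the integral: E[<X>_t] = (1/4)^2 * int_0^t E[X_s^2] ds. For GBM, E[X_s^2] = x_0^2 * exp((2 mu + sigma^2) s). Integrating:
  E[<X>_t] = (1/4)^2 * (1/2)^2 * (exp((2*2 + (1/4)^2) t) - 1) / (2*2 + (1/4)^2)
           = (1/4)^2 * (1/2)^2 * (exp((65/16) t) - 1) / (65/16) = exp(65*t/16)/260 - 1/260.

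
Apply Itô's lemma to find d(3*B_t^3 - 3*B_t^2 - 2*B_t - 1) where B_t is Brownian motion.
d(3*B_t^3 - 3*B_t^2 - 2*B_t - 1) = (9*B_t - 3) dt + (9*B_t^2 - 6*B_t - 2) dB_t

Itô's formula for f(B_t) gives d f(B_t) = f'(B_t) dB_t + (1/2) f''(B_t) dt. Compute derivatives of f(x) = 3*x^3 - 3*x^2 - 2*x - 1:
  f'(x)  = 9*x^2 - 6*x - 2
  f''(x) = 18*x - 6
Substitute x = B_t and multiply the f'' term by 1/2:
  drift     = (1/2) * (18*x - 6) evaluated at B_t = 9*B_t - 3
  diffusion = (9*x^2 - 6*x - 2) evaluated at B_t = 9*B_t^2 - 6*B_t - 2
Therefore d(3*B_t^3 - 3*B_t^2 - 2*B_t - 1) = (9*B_t - 3) dt + (9*B_t^2 - 6*B_t - 2) dB_t.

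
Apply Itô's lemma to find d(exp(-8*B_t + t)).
d(exp(-8*B_t + t)) = (33*exp(-8*B_t + t)) dt + (-8*exp(-8*B_t + t)) dB_t

Itô's formula for f(t, x): d f(t, B_t) = (f_t + (1/2) f_xx) dt + f_x dB_t. Compute partials of f(t, x) = exp(t - 8*x):
  f_t(t,x)  = exp(t - 8*x)
  f_x(t,x)  = -8*exp(t - 8*x)
  f_xx(t,x) = 64*exp(t - 8*x)
Assemble drift = f_t + (1/2) f_xx = 33*exp(t - 8*x) and diffusion = f_x = -8*exp(t - 8*x). Substituting x = B_t:
  d(exp(-8*B_t + t)) = (33*exp(-8*B_t + t)) dt + (-8*exp(-8*B_t + t)) dB_t.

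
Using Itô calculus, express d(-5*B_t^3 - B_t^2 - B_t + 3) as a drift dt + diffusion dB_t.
d(-5*B_t^3 - B_t^2 - B_t + 3) = (-15*B_t - 1) dt + (-15*B_t^2 - 2*B_t - 1) dB_t

Itô's formula for f(B_t) gives d f(B_t) = f'(B_t) dB_t + (1/2) f''(B_t) dt. Compute derivatives of f(x) = -5*x^3 - x^2 - x + 3:
  f'(x)  = -15*x^2 - 2*x - 1
  f''(x) = -30*x - 2
Substitute x = B_t and multiply the f'' term by 1/2:
  drift     = (1/2) * (-30*x - 2) evaluated at B_t = -15*B_t - 1
  diffusion = (-15*x^2 - 2*x - 1) evaluated at B_t = -15*B_t^2 - 2*B_t - 1
Therefore d(-5*B_t^3 - B_t^2 - B_t + 3) = (-15*B_t - 1) dt + (-15*B_t^2 - 2*B_t - 1) dB_t.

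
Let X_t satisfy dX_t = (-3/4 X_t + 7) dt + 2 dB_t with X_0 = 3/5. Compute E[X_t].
E[X_t] = 28/3 - 131*exp(-3*t/4)/15

Taking expectations and using E[dB_t] = 0, the mean m(t) = E[X_t] satisfies the ODE m'(t) = a m(t) + b with m(0) = x_0. With a = -3/4, b = 7, x_0 = 3/5, the solution is
  m(t) = x_0 * exp(a t) + (b/a) * (exp(a t) - 1)
       = (3/5) * exp((-3/4) t) + (7/(-3/4)) * (exp((-3/4) t) - 1)
       = 28/3 - 131*exp(-3*t/4)/15.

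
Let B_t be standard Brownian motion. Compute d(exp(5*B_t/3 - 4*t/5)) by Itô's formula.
d(exp(5*B_t/3 - 4*t/5)) = (53*exp(5*B_t/3 - 4*t/5)/90) dt + (5*exp(5*B_t/3 - 4*t/5)/3) dB_t

Itô's formula for f(t, x): d f(t, B_t) = (f_t + (1/2) f_xx) dt + f_x dB_t. Compute partials of f(t, x) = exp(-4*t/5 + 5*x/3):
  f_t(t,x)  = -4*exp(-4*t/5 + 5*x/3)/5
  f_x(t,x)  = 5*exp(-4*t/5 + 5*x/3)/3
  f_xx(t,x) = 25*exp(-4*t/5 + 5*x/3)/9
Assemble drift = f_t + (1/2) f_xx = 53*exp(-4*t/5 + 5*x/3)/90 and diffusion = f_x = 5*exp(-4*t/5 + 5*x/3)/3. Substituting x = B_t:
  d(exp(5*B_t/3 - 4*t/5)) = (53*exp(5*B_t/3 - 4*t/5)/90) dt + (5*exp(5*B_t/3 - 4*t/5)/3) dB_t.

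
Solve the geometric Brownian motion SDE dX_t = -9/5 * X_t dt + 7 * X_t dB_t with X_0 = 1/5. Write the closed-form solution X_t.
X_t = 1/5 * exp((-263/10) * t + (7) * B_t)

For GBM dX = mu X dt + sigma X dB with X_0 = x_0, apply Itô to Y = log X: dY = (mu - sigma^2/2) dt + sigma dB, so Y_t = log(x_0) + (mu - sigma^2/2) t + sigma B_t and hence X_t = x_0 * exp((mu - sigma^2/2) t + sigma B_t).
With mu = -9/5, sigma = 7, x_0 = 1/5, this gives:
  X_t = 1/5 * exp((-263/10) * t + (7) * B_t).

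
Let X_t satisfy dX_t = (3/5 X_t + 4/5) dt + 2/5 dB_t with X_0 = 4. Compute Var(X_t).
Var(X_t) = 2*exp(6*t/5)/15 - 2/15

The variance V(t) = Var(X_t) satisfies V'(t) = 2 a V(t) + c^2 with V(0) = 0 (drift coefficient is linear in X, diffusion is constant). With a = 3/5, c = 2/5, the solution is
  V(t) = (c^2 / (2 a)) * (exp(2 a t) - 1)
       = ((2/5)^2 / (2*(3/5))) * (exp((6/5) t) - 1)
       = 2*exp(6*t/5)/15 - 2/15.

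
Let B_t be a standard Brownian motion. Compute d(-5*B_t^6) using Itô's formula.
d(-5*B_t^6) = (-75*B_t^4) dt + (-30*B_t^5) dB_t

Itô's formula for f(B_t) gives d f(B_t) = f'(B_t) dB_t + (1/2) f''(B_t) dt. Compute derivatives of f(x) = -5*x^6:
  f'(x)  = -30*x^5
  f''(x) = -150*x^4
Substitute x = B_t and multiply the f'' term by 1/2:
  drift     = (1/2) * (-150*x^4) evaluated at B_t = -75*B_t^4
  diffusion = (-30*x^5) evaluated at B_t = -30*B_t^5
Therefore d(-5*B_t^6) = (-75*B_t^4) dt + (-30*B_t^5) dB_t.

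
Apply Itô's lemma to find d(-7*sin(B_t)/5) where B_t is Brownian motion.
d(-7*sin(B_t)/5) = (7*sin(B_t)/10) dt + (-7*cos(B_t)/5) dB_t

Itô's formula for f(B_t) gives d f(B_t) = f'(B_t) dB_t + (1/2) f''(B_t) dt. Compute derivatives of f(x) = -7*sin(x)/5:
  f'(x)  = -7*cos(x)/5
  f''(x) = 7*sin(x)/5
Substitute x = B_t and multiply the f'' term by 1/2:
  drift     = (1/2) * (7*sin(x)/5) evaluated at B_t = 7*sin(B_t)/10
  diffusion = (-7*cos(x)/5) evaluated at B_t = -7*cos(B_t)/5
Therefore d(-7*sin(B_t)/5) = (7*sin(B_t)/10) dt + (-7*cos(B_t)/5) dB_t.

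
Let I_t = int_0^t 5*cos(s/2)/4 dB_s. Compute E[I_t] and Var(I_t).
E[I_t] = 0; Var(I_t) = 25*t/32 + 25*sin(t)/32

The Itô integral of a deterministic integrand f(s) has mean 0 because each increment f(s) * (B_{s+ds} - B_s) has mean 0. By the Itô isometry:
  Var( int_0^t f(s) dB_s ) = E[ (int_0^t f(s) dB_s)^2 ] = int_0^t f(s)^2 ds.
Here f(s) = 5*cos(s/2)/4, so f(s)^2 = 25*cos(s/2)^2/16. Integrate:
  int_0^t (25*cos(s/2)^2/16) ds = 25*t/32 + 25*sin(t)/32.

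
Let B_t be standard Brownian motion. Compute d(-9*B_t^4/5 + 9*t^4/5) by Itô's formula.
d(-9*B_t^4/5 + 9*t^4/5) = (-54*B_t^2/5 + 36*t^3/5) dt + (-36*B_t^3/5) dB_t

Itô's formula for f(t, x): d f(t, B_t) = (f_t + (1/2) f_xx) dt + f_x dB_t. Compute partials of f(t, x) = 9*t^4/5 - 9*x^4/5:
  f_t(t,x)  = 36*t^3/5
  f_x(t,x)  = -36*x^3/5
  f_xx(t,x) = -108*x^2/5
Assemble drift = f_t + (1/2) f_xx = 36*t^3/5 - 54*x^2/5 and diffusion = f_x = -36*x^3/5. Substituting x = B_t:
  d(-9*B_t^4/5 + 9*t^4/5) = (-54*B_t^2/5 + 36*t^3/5) dt + (-36*B_t^3/5) dB_t.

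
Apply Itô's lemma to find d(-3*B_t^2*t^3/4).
d(-3*B_t^2*t^3/4) = (3*t^2*(-3*B_t^2 - t)/4) dt + (-3*B_t*t^3/2) dB_t

Itô's formula for f(t, x): d f(t, B_t) = (f_t + (1/2) f_xx) dt + f_x dB_t. Compute partials of f(t, x) = -3*t^3*x^2/4:
  f_t(t,x)  = -9*t^2*x^2/4
  f_x(t,x)  = -3*t^3*x/2
  f_xx(t,x) = -3*t^3/2
Assemble drift = f_t + (1/2) f_xx = 3*t^2*(-t - 3*x^2)/4 and diffusion = f_x = -3*t^3*x/2. Substituting x = B_t:
  d(-3*B_t^2*t^3/4) = (3*t^2*(-3*B_t^2 - t)/4) dt + (-3*B_t*t^3/2) dB_t.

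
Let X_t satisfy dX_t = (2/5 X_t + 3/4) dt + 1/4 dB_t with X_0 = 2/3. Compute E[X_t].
E[X_t] = 61*exp(2*t/5)/24 - 15/8

Taking expectations and using E[dB_t] = 0, the mean m(t) = E[X_t] satisfies the ODE m'(t) = a m(t) + b with m(0) = x_0. With a = 2/5, b = 3/4, x_0 = 2/3, the solution is
  m(t) = x_0 * exp(a t) + (b/a) * (exp(a t) - 1)
       = (2/3) * exp((2/5) t) + ((3/4)/(2/5)) * (exp((2/5) t) - 1)
       = 61*exp(2*t/5)/24 - 15/8.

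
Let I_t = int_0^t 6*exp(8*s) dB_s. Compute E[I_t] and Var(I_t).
E[I_t] = 0; Var(I_t) = 9*exp(16*t)/4 - 9/4

The Itô integral of a deterministic integrand f(s) has mean 0 because each increment f(s) * (B_{s+ds} - B_s) has mean 0. By the Itô isometry:
  Var( int_0^t f(s) dB_s ) = E[ (int_0^t f(s) dB_s)^2 ] = int_0^t f(s)^2 ds.
Here f(s) = 6*exp(8*s), so f(s)^2 = 36*exp(16*s). Integrate:
  int_0^t (36*exp(16*s)) ds = 9*exp(16*t)/4 - 9/4.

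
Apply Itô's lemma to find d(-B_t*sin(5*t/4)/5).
d(-B_t*sin(5*t/4)/5) = (-B_t*cos(5*t/4)/4) dt + (-sin(5*t/4)/5) dB_t

Itô's formula for f(t, x): d f(t, B_t) = (f_t + (1/2) f_xx) dt + f_x dB_t. Compute partials of f(t, x) = -x*sin(5*t/4)/5:
  f_t(t,x)  = -x*cos(5*t/4)/4
  f_x(t,x)  = -sin(5*t/4)/5
  f_xx(t,x) = 0
Assemble drift = f_t + (1/2) f_xx = -x*cos(5*t/4)/4 and diffusion = f_x = -sin(5*t/4)/5. Substituting x = B_t:
  d(-B_t*sin(5*t/4)/5) = (-B_t*cos(5*t/4)/4) dt + (-sin(5*t/4)/5) dB_t.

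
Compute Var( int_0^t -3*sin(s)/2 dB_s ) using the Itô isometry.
Var = 9*t/8 - 9*sin(2*t)/16

The Itô integral of a deterministic integrand f(s) has mean 0 because each increment f(s) * (B_{s+ds} - B_s) has mean 0. By the Itô isometry:
  Var( int_0^t f(s) dB_s ) = E[ (int_0^t f(s) dB_s)^2 ] = int_0^t f(s)^2 ds.
Here f(s) = -3*sin(s)/2, so f(s)^2 = 9*sin(s)^2/4. Integrate:
  int_0^t (9*sin(s)^2/4) ds = 9*t/8 - 9*sin(2*t)/16.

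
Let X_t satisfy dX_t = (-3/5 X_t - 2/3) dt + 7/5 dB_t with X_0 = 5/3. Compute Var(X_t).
Var(X_t) = 49/30 - 49*exp(-6*t/5)/30

The variance V(t) = Var(X_t) satisfies V'(t) = 2 a V(t) + c^2 with V(0) = 0 (drift coefficient is linear in X, diffusion is constant). With a = -3/5, c = 7/5, the solution is
  V(t) = (c^2 / (2 a)) * (exp(2 a t) - 1)
       = ((7/5)^2 / (2*(-3/5))) * (exp((-6/5) t) - 1)
       = 49/30 - 49*exp(-6*t/5)/30.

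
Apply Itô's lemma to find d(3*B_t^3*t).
d(3*B_t^3*t) = (3*B_t*(B_t^2 + 3*t)) dt + (9*B_t^2*t) dB_t

Itô's formula for f(t, x): d f(t, B_t) = (f_t + (1/2) f_xx) dt + f_x dB_t. Compute partials of f(t, x) = 3*t*x^3:
  f_t(t,x)  = 3*x^3
  f_x(t,x)  = 9*t*x^2
  f_xx(t,x) = 18*t*x
Assemble drift = f_t + (1/2) f_xx = 3*x*(3*t + x^2) and diffusion = f_x = 9*t*x^2. Substituting x = B_t:
  d(3*B_t^3*t) = (3*B_t*(B_t^2 + 3*t)) dt + (9*B_t^2*t) dB_t.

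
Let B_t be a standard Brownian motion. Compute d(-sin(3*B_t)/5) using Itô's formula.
d(-sin(3*B_t)/5) = (9*sin(3*B_t)/10) dt + (-3*cos(3*B_t)/5) dB_t

Itô's formula for f(B_t) gives d f(B_t) = f'(B_t) dB_t + (1/2) f''(B_t) dt. Compute derivatives of f(x) = -sin(3*x)/5:
  f'(x)  = -3*cos(3*x)/5
  f''(x) = 9*sin(3*x)/5
Substitute x = B_t and multiply the f'' term by 1/2:
  drift     = (1/2) * (9*sin(3*x)/5) evaluated at B_t = 9*sin(3*B_t)/10
  diffusion = (-3*cos(3*x)/5) evaluated at B_t = -3*cos(3*B_t)/5
Therefore d(-sin(3*B_t)/5) = (9*sin(3*B_t)/10) dt + (-3*cos(3*B_t)/5) dB_t.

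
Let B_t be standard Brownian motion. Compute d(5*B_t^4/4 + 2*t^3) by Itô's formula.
d(5*B_t^4/4 + 2*t^3) = (15*B_t^2/2 + 6*t^2) dt + (5*B_t^3) dB_t

Itô's formula for f(t, x): d f(t, B_t) = (f_t + (1/2) f_xx) dt + f_x dB_t. Compute partials of f(t, x) = 2*t^3 + 5*x^4/4:
  f_t(t,x)  = 6*t^2
  f_x(t,x)  = 5*x^3
  f_xx(t,x) = 15*x^2
Assemble drift = f_t + (1/2) f_xx = 6*t^2 + 15*x^2/2 and diffusion = f_x = 5*x^3. Substituting x = B_t:
  d(5*B_t^4/4 + 2*t^3) = (15*B_t^2/2 + 6*t^2) dt + (5*B_t^3) dB_t.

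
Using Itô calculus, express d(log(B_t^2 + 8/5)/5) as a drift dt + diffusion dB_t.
d(log(B_t^2 + 8/5)/5) = ((8 - 5*B_t^2)/(5*B_t^2 + 8)^2) dt + (2*B_t/(5*B_t^2 + 8)) dB_t

Itô's formula for f(B_t) gives d f(B_t) = f'(B_t) dB_t + (1/2) f''(B_t) dt. Compute derivatives of f(x) = log(x^2 + 8/5)/5:
  f'(x)  = 2*x/(5*x^2 + 8)
  f''(x) = 2*(8 - 5*x^2)/(5*x^2 + 8)^2
Substitute x = B_t and multiply the f'' term by 1/2:
  drift     = (1/2) * (2*(8 - 5*x^2)/(5*x^2 + 8)^2) evaluated at B_t = (8 - 5*B_t^2)/(5*B_t^2 + 8)^2
  diffusion = (2*x/(5*x^2 + 8)) evaluated at B_t = 2*B_t/(5*B_t^2 + 8)
Therefore d(log(B_t^2 + 8/5)/5) = ((8 - 5*B_t^2)/(5*B_t^2 + 8)^2) dt + (2*B_t/(5*B_t^2 + 8)) dB_t.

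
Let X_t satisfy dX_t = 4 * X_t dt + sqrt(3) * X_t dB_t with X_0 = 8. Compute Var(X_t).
Var(X_t) = 64*(exp(3*t) - 1)*exp(8*t)

For GBM dX = mu X dt + sigma X dB with X_0 = x_0, apply Itô to Y = log X: dY = (mu - sigma^2/2) dt + sigma dB, so Y_t = log(x_0) + (mu - sigma^2/2) t + sigma B_t and hence X_t = x_0 * exp((mu - sigma^2/2) t + sigma B_t).
With mu = 4, sigma = sqrt(3), x_0 = 8, this gives:
  X_t = 8 * exp((5/2) * t + (sqrt(3)) * B_t).
Since sigma*B_t ~ Normal(0, sigma^2 t), E[exp(sigma*B_t)] = exp(sigma^2 t / 2); so E[X_t] = x_0 * exp((mu - sigma^2/2) t) * exp(sigma^2 t / 2) = x_0 * exp(mu t) = 8*exp(4*t).
Var(X_t) = E[X_t^2] - (E[X_t])^2 = x_0^2 * exp(2 mu t) * (exp(sigma^2 t) - 1) = 64*(exp(3*t) - 1)*exp(8*t).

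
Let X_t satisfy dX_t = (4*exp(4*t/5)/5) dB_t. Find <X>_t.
<X>_t = 2*exp(8*t/5)/5 - 2/5

For an Itô process dX_t = a(t) dt + b(t) dB_t, the quadratic variation is <X>_t = int_0^t b(s)^2 ds (the drift term does not contribute). Here b(s) = 4*exp(4*s/5)/5, so
  b(s)^2 = 16*exp(8*s/5)/25.
Integrating from 0 to t:
  <X>_t = int_0^t (16*exp(8*s/5)/25) ds = 2*exp(8*t/5)/5 - 2/5.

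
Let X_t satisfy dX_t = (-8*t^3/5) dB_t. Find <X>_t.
<X>_t = 64*t^7/175

For an Itô process dX_t = a(t) dt + b(t) dB_t, the quadratic variation is <X>_t = int_0^t b(s)^2 ds (the drift term does not contribute). Here b(s) = -8*s^3/5, so
  b(s)^2 = 64*s^6/25.
Integrating from 0 to t:
  <X>_t = int_0^t (64*s^6/25) ds = 64*t^7/175.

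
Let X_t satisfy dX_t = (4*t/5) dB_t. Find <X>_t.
<X>_t = 16*t^3/75

For an Itô process dX_t = a(t) dt + b(t) dB_t, the quadratic variation is <X>_t = int_0^t b(s)^2 ds (the drift term does not contribute). Here b(s) = 4*s/5, so
  b(s)^2 = 16*s^2/25.
Integrating from 0 to t:
  <X>_t = int_0^t (16*s^2/25) ds = 16*t^3/75.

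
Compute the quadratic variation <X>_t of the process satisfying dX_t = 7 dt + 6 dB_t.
<X>_t = 36*t

For an Itô process dX_t = a(t) dt + b(t) dB_t, the quadratic variation is <X>_t = int_0^t b(s)^2 ds (the drift term does not contribute). Here b(s) = 6, so
  b(s)^2 = 36.
Integrating from 0 to t:
  <X>_t = int_0^t (36) ds = 36*t.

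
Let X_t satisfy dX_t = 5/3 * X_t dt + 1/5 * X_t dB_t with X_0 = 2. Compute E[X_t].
E[X_t] = 2*exp(5*t/3)

For GBM dX = mu X dt + sigma X dB with X_0 = x_0, apply Itô to Y = log X: dY = (mu - sigma^2/2) dt + sigma dB, so Y_t = log(x_0) + (mu - sigma^2/2) t + sigma B_t and hence X_t = x_0 * exp((mu - sigma^2/2) t + sigma B_t).
With mu = 5/3, sigma = 1/5, x_0 = 2, this gives:
  X_t = 2 * exp((247/150) * t + (1/5) * B_t).
Since sigma*B_t ~ Normal(0, sigma^2 t), E[exp(sigma*B_t)] = exp(sigma^2 t / 2); so E[X_t] = x_0 * exp((mu - sigma^2/2) t) * exp(sigma^2 t / 2) = x_0 * exp(mu t) = 2*exp(5*t/3).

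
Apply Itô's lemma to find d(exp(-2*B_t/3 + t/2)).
d(exp(-2*B_t/3 + t/2)) = (13*exp(-2*B_t/3 + t/2)/18) dt + (-2*exp(-2*B_t/3 + t/2)/3) dB_t

Itô's formula for f(t, x): d f(t, B_t) = (f_t + (1/2) f_xx) dt + f_x dB_t. Compute partials of f(t, x) = exp(t/2 - 2*x/3):
  f_t(t,x)  = exp(t/2 - 2*x/3)/2
  f_x(t,x)  = -2*exp(t/2 - 2*x/3)/3
  f_xx(t,x) = 4*exp(t/2 - 2*x/3)/9
Assemble drift = f_t + (1/2) f_xx = 13*exp(t/2 - 2*x/3)/18 and diffusion = f_x = -2*exp(t/2 - 2*x/3)/3. Substituting x = B_t:
  d(exp(-2*B_t/3 + t/2)) = (13*exp(-2*B_t/3 + t/2)/18) dt + (-2*exp(-2*B_t/3 + t/2)/3) dB_t.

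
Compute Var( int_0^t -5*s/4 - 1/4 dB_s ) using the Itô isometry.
Var = t*(25*t^2 + 15*t + 3)/48

The Itô integral of a deterministic integrand f(s) has mean 0 because each increment f(s) * (B_{s+ds} - B_s) has mean 0. By the Itô isometry:
  Var( int_0^t f(s) dB_s ) = E[ (int_0^t f(s) dB_s)^2 ] = int_0^t f(s)^2 ds.
Here f(s) = -5*s/4 - 1/4, so f(s)^2 = (5*s + 1)^2/16. Integrate:
  int_0^t ((5*s + 1)^2/16) ds = t*(25*t^2 + 15*t + 3)/48.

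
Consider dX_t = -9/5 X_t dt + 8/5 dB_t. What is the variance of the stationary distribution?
lim Var(X_t) = 32/45

The OU SDE dX = -theta X dt + sigma dB admits the integrating factor exp(theta t): d(exp(theta t) X_t) = sigma exp(theta t) dB_t. Integrating from 0 to t gives X_t = x_0 * exp(-theta t) + sigma * int_0^t exp(-theta (t-s)) dB_s for any initial x_0. The Itô integral has variance (by the Itô isometry) sigma^2 * int_0^t exp(-2 theta (t - s)) ds = sigma^2 * (1 - exp(-2 theta t)) / (2 theta), independent of x_0.
With theta = 9/5, sigma = 8/5:
  Var(X_t) = (8/5)^2 * (1 - exp(-2*9/5 t)) / (2 * 9/5) = 32/45 - 32*exp(-18*t/5)/45.
As t -> infinity, exp(-2*9/5 t) -> 0, so the stationary variance is sigma^2 / (2 theta) = 32/45.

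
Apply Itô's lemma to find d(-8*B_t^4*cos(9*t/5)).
d(-8*B_t^4*cos(9*t/5)) = (B_t^2*(72*B_t^2*sin(9*t/5)/5 - 48*cos(9*t/5))) dt + (-32*B_t^3*cos(9*t/5)) dB_t

Itô's formula for f(t, x): d f(t, B_t) = (f_t + (1/2) f_xx) dt + f_x dB_t. Compute partials of f(t, x) = -8*x^4*cos(9*t/5):
  f_t(t,x)  = 72*x^4*sin(9*t/5)/5
  f_x(t,x)  = -32*x^3*cos(9*t/5)
  f_xx(t,x) = -96*x^2*cos(9*t/5)
Assemble drift = f_t + (1/2) f_xx = x^2*(72*x^2*sin(9*t/5)/5 - 48*cos(9*t/5)) and diffusion = f_x = -32*x^3*cos(9*t/5). Substituting x = B_t:
  d(-8*B_t^4*cos(9*t/5)) = (B_t^2*(72*B_t^2*sin(9*t/5)/5 - 48*cos(9*t/5))) dt + (-32*B_t^3*cos(9*t/5)) dB_t.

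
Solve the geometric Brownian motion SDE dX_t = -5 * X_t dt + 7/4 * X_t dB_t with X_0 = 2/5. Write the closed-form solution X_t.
X_t = 2/5 * exp((-209/32) * t + (7/4) * B_t)

For GBM dX = mu X dt + sigma X dB with X_0 = x_0, apply Itô to Y = log X: dY = (mu - sigma^2/2) dt + sigma dB, so Y_t = log(x_0) + (mu - sigma^2/2) t + sigma B_t and hence X_t = x_0 * exp((mu - sigma^2/2) t + sigma B_t).
With mu = -5, sigma = 7/4, x_0 = 2/5, this gives:
  X_t = 2/5 * exp((-209/32) * t + (7/4) * B_t).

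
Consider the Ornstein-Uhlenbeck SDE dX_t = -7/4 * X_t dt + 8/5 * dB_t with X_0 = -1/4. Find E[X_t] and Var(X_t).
E[X_t] = -exp(-7*t/4)/4; Var(X_t) = 128/175 - 128*exp(-7*t/2)/175

The OU SDE dX = -theta X dt + sigma dB admits the integrating factor exp(theta t): d(exp(theta t) X_t) = sigma exp(theta t) dB_t. Integrating from 0 to t:
  X_t = x_0 * exp(-theta t) + sigma * int_0^t exp(-theta (t-s)) dB_s.
The Itô integral has mean 0 and (by the Itô isometry) variance sigma^2 * int_0^t exp(-2 theta (t - s)) ds = sigma^2 * (1 - exp(-2 theta t)) / (2 theta).
With theta = 7/4, sigma = 8/5, x_0 = -1/4:
  E[X_t] = -1/4 * exp(-7/4 t) = -exp(-7*t/4)/4
  Var(X_t) = (8/5)^2 * (1 - exp(-2*7/4 t)) / (2 * 7/4) = 128/175 - 128*exp(-7*t/2)/175.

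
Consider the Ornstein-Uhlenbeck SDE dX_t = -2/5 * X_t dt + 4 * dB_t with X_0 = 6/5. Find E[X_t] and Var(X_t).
E[X_t] = 6*exp(-2*t/5)/5; Var(X_t) = 20 - 20*exp(-4*t/5)

The OU SDE dX = -theta X dt + sigma dB admits the integrating factor exp(theta t): d(exp(theta t) X_t) = sigma exp(theta t) dB_t. Integrating from 0 to t:
  X_t = x_0 * exp(-theta t) + sigma * int_0^t exp(-theta (t-s)) dB_s.
The Itô integral has mean 0 and (by the Itô isometry) variance sigma^2 * int_0^t exp(-2 theta (t - s)) ds = sigma^2 * (1 - exp(-2 theta t)) / (2 theta).
With theta = 2/5, sigma = 4, x_0 = 6/5:
  E[X_t] = 6/5 * exp(-2/5 t) = 6*exp(-2*t/5)/5
  Var(X_t) = (4)^2 * (1 - exp(-2*2/5 t)) / (2 * 2/5) = 20 - 20*exp(-4*t/5).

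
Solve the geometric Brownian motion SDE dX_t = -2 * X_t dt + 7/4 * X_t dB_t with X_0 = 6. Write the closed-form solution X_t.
X_t = 6 * exp((-113/32) * t + (7/4) * B_t)

For GBM dX = mu X dt + sigma X dB with X_0 = x_0, apply Itô to Y = log X: dY = (mu - sigma^2/2) dt + sigma dB, so Y_t = log(x_0) + (mu - sigma^2/2) t + sigma B_t and hence X_t = x_0 * exp((mu - sigma^2/2) t + sigma B_t).
With mu = -2, sigma = 7/4, x_0 = 6, this gives:
  X_t = 6 * exp((-113/32) * t + (7/4) * B_t).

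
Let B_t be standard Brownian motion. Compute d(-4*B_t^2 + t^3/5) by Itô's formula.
d(-4*B_t^2 + t^3/5) = (3*t^2/5 - 4) dt + (-8*B_t) dB_t

Itô's formula for f(t, x): d f(t, B_t) = (f_t + (1/2) f_xx) dt + f_x dB_t. Compute partials of f(t, x) = t^3/5 - 4*x^2:
  f_t(t,x)  = 3*t^2/5
  f_x(t,x)  = -8*x
  f_xx(t,x) = -8
Assemble drift = f_t + (1/2) f_xx = 3*t^2/5 - 4 and diffusion = f_x = -8*x. Substituting x = B_t:
  d(-4*B_t^2 + t^3/5) = (3*t^2/5 - 4) dt + (-8*B_t) dB_t.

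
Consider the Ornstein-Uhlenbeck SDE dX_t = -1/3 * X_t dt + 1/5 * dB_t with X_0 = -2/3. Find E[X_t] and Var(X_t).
E[X_t] = -2*exp(-t/3)/3; Var(X_t) = 3/50 - 3*exp(-2*t/3)/50

The OU SDE dX = -theta X dt + sigma dB admits the integrating factor exp(theta t): d(exp(theta t) X_t) = sigma exp(theta t) dB_t. Integrating from 0 to t:
  X_t = x_0 * exp(-theta t) + sigma * int_0^t exp(-theta (t-s)) dB_s.
The Itô integral has mean 0 and (by the Itô isometry) variance sigma^2 * int_0^t exp(-2 theta (t - s)) ds = sigma^2 * (1 - exp(-2 theta t)) / (2 theta).
With theta = 1/3, sigma = 1/5, x_0 = -2/3:
  E[X_t] = -2/3 * exp(-1/3 t) = -2*exp(-t/3)/3
  Var(X_t) = (1/5)^2 * (1 - exp(-2*1/3 t)) / (2 * 1/3) = 3/50 - 3*exp(-2*t/3)/50.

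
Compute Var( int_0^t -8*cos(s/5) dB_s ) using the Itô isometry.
Var = 32*t + 80*sin(2*t/5)

The Itô integral of a deterministic integrand f(s) has mean 0 because each increment f(s) * (B_{s+ds} - B_s) has mean 0. By the Itô isometry:
  Var( int_0^t f(s) dB_s ) = E[ (int_0^t f(s) dB_s)^2 ] = int_0^t f(s)^2 ds.
Here f(s) = -8*cos(s/5), so f(s)^2 = 64*cos(s/5)^2. Integrate:
  int_0^t (64*cos(s/5)^2) ds = 32*t + 80*sin(2*t/5).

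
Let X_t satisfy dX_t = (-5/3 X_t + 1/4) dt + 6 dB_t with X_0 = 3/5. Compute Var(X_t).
Var(X_t) = 54/5 - 54*exp(-10*t/3)/5

The variance V(t) = Var(X_t) satisfies V'(t) = 2 a V(t) + c^2 with V(0) = 0 (drift coefficient is linear in X, diffusion is constant). With a = -5/3, c = 6, the solution is
  V(t) = (c^2 / (2 a)) * (exp(2 a t) - 1)
       = (6^2 / (2*(-5/3))) * (exp((-10/3) t) - 1)
       = 54/5 - 54*exp(-10*t/3)/5.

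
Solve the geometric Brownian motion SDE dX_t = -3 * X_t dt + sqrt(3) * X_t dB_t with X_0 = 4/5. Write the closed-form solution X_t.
X_t = 4/5 * exp((-9/2) * t + (sqrt(3)) * B_t)

For GBM dX = mu X dt + sigma X dB with X_0 = x_0, apply Itô to Y = log X: dY = (mu - sigma^2/2) dt + sigma dB, so Y_t = log(x_0) + (mu - sigma^2/2) t + sigma B_t and hence X_t = x_0 * exp((mu - sigma^2/2) t + sigma B_t).
With mu = -3, sigma = sqrt(3), x_0 = 4/5, this gives:
  X_t = 4/5 * exp((-9/2) * t + (sqrt(3)) * B_t).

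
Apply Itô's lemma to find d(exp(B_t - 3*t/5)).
d(exp(B_t - 3*t/5)) = (-exp(B_t - 3*t/5)/10) dt + (exp(B_t - 3*t/5)) dB_t

Itô's formula for f(t, x): d f(t, B_t) = (f_t + (1/2) f_xx) dt + f_x dB_t. Compute partials of f(t, x) = exp(-3*t/5 + x):
  f_t(t,x)  = -3*exp(-3*t/5 + x)/5
  f_x(t,x)  = exp(-3*t/5 + x)
  f_xx(t,x) = exp(-3*t/5 + x)
Assemble drift = f_t + (1/2) f_xx = -exp(-3*t/5 + x)/10 and diffusion = f_x = exp(-3*t/5 + x). Substituting x = B_t:
  d(exp(B_t - 3*t/5)) = (-exp(B_t - 3*t/5)/10) dt + (exp(B_t - 3*t/5)) dB_t.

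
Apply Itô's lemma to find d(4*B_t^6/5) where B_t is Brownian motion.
d(4*B_t^6/5) = (12*B_t^4) dt + (24*B_t^5/5) dB_t

Itô's formula for f(B_t) gives d f(B_t) = f'(B_t) dB_t + (1/2) f''(B_t) dt. Compute derivatives of f(x) = 4*x^6/5:
  f'(x)  = 24*x^5/5
  f''(x) = 24*x^4
Substitute x = B_t and multiply the f'' term by 1/2:
  drift     = (1/2) * (24*x^4) evaluated at B_t = 12*B_t^4
  diffusion = (24*x^5/5) evaluated at B_t = 24*B_t^5/5
Therefore d(4*B_t^6/5) = (12*B_t^4) dt + (24*B_t^5/5) dB_t.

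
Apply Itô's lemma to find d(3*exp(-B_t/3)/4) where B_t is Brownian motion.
d(3*exp(-B_t/3)/4) = (exp(-B_t/3)/24) dt + (-exp(-B_t/3)/4) dB_t

Itô's formula for f(B_t) gives d f(B_t) = f'(B_t) dB_t + (1/2) f''(B_t) dt. Compute derivatives of f(x) = 3*exp(-x/3)/4:
  f'(x)  = -exp(-x/3)/4
  f''(x) = exp(-x/3)/12
Substitute x = B_t and multiply the f'' term by 1/2:
  drift     = (1/2) * (exp(-x/3)/12) evaluated at B_t = exp(-B_t/3)/24
  diffusion = (-exp(-x/3)/4) evaluated at B_t = -exp(-B_t/3)/4
Therefore d(3*exp(-B_t/3)/4) = (exp(-B_t/3)/24) dt + (-exp(-B_t/3)/4) dB_t.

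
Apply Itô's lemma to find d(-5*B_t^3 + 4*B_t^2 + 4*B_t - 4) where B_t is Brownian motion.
d(-5*B_t^3 + 4*B_t^2 + 4*B_t - 4) = (4 - 15*B_t) dt + (-15*B_t^2 + 8*B_t + 4) dB_t

Itô's formula for f(B_t) gives d f(B_t) = f'(B_t) dB_t + (1/2) f''(B_t) dt. Compute derivatives of f(x) = -5*x^3 + 4*x^2 + 4*x - 4:
  f'(x)  = -15*x^2 + 8*x + 4
  f''(x) = 8 - 30*x
Substitute x = B_t and multiply the f'' term by 1/2:
  drift     = (1/2) * (8 - 30*x) evaluated at B_t = 4 - 15*B_t
  diffusion = (-15*x^2 + 8*x + 4) evaluated at B_t = -15*B_t^2 + 8*B_t + 4
Therefore d(-5*B_t^3 + 4*B_t^2 + 4*B_t - 4) = (4 - 15*B_t) dt + (-15*B_t^2 + 8*B_t + 4) dB_t.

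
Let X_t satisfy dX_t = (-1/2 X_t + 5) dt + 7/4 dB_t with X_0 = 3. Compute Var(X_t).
Var(X_t) = 49/16 - 49*exp(-t)/16

The variance V(t) = Var(X_t) satisfies V'(t) = 2 a V(t) + c^2 with V(0) = 0 (drift coefficient is linear in X, diffusion is constant). With a = -1/2, c = 7/4, the solution is
  V(t) = (c^2 / (2 a)) * (exp(2 a t) - 1)
       = ((7/4)^2 / (2*(-1/2))) * (exp((-1) t) - 1)
       = 49/16 - 49*exp(-t)/16.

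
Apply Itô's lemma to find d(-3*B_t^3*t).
d(-3*B_t^3*t) = (3*B_t*(-B_t^2 - 3*t)) dt + (-9*B_t^2*t) dB_t

Itô's formula for f(t, x): d f(t, B_t) = (f_t + (1/2) f_xx) dt + f_x dB_t. Compute partials of f(t, x) = -3*t*x^3:
  f_t(t,x)  = -3*x^3
  f_x(t,x)  = -9*t*x^2
  f_xx(t,x) = -18*t*x
Assemble drift = f_t + (1/2) f_xx = 3*x*(-3*t - x^2) and diffusion = f_x = -9*t*x^2. Substituting x = B_t:
  d(-3*B_t^3*t) = (3*B_t*(-B_t^2 - 3*t)) dt + (-9*B_t^2*t) dB_t.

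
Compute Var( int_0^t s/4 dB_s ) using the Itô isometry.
Var = t^3/48

The Itô integral of a deterministic integrand f(s) has mean 0 because each increment f(s) * (B_{s+ds} - B_s) has mean 0. By the Itô isometry:
  Var( int_0^t f(s) dB_s ) = E[ (int_0^t f(s) dB_s)^2 ] = int_0^t f(s)^2 ds.
Here f(s) = s/4, so f(s)^2 = s^2/16. Integrate:
  int_0^t (s^2/16) ds = t^3/48.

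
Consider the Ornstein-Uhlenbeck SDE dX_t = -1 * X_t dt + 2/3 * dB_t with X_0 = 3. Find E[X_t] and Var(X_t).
E[X_t] = 3*exp(-t); Var(X_t) = 2/9 - 2*exp(-2*t)/9

The OU SDE dX = -theta X dt + sigma dB admits the integrating factor exp(theta t): d(exp(theta t) X_t) = sigma exp(theta t) dB_t. Integrating from 0 to t:
  X_t = x_0 * exp(-theta t) + sigma * int_0^t exp(-theta (t-s)) dB_s.
The Itô integral has mean 0 and (by the Itô isometry) variance sigma^2 * int_0^t exp(-2 theta (t - s)) ds = sigma^2 * (1 - exp(-2 theta t)) / (2 theta).
With theta = 1, sigma = 2/3, x_0 = 3:
  E[X_t] = 3 * exp(-1 t) = 3*exp(-t)
  Var(X_t) = (2/3)^2 * (1 - exp(-2*1 t)) / (2 * 1) = 2/9 - 2*exp(-2*t)/9.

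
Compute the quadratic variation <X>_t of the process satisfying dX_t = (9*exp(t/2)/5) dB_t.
<X>_t = 81*exp(t)/25 - 81/25

For an Itô process dX_t = a(t) dt + b(t) dB_t, the quadratic variation is <X>_t = int_0^t b(s)^2 ds (the drift term does not contribute). Here b(s) = 9*exp(s/2)/5, so
  b(s)^2 = 81*exp(s)/25.
Integrating from 0 to t:
  <X>_t = int_0^t (81*exp(s)/25) ds = 81*exp(t)/25 - 81/25.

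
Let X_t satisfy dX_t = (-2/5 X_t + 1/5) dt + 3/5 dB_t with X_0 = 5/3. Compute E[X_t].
E[X_t] = 1/2 + 7*exp(-2*t/5)/6

Taking expectations and using E[dB_t] = 0, the mean m(t) = E[X_t] satisfies the ODE m'(t) = a m(t) + b with m(0) = x_0. With a = -2/5, b = 1/5, x_0 = 5/3, the solution is
  m(t) = x_0 * exp(a t) + (b/a) * (exp(a t) - 1)
       = (5/3) * exp((-2/5) t) + ((1/5)/(-2/5)) * (exp((-2/5) t) - 1)
       = 1/2 + 7*exp(-2*t/5)/6.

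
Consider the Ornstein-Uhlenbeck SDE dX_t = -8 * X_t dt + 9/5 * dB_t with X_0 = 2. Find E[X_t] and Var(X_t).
E[X_t] = 2*exp(-8*t); Var(X_t) = 81/400 - 81*exp(-16*t)/400

The OU SDE dX = -theta X dt + sigma dB admits the integrating factor exp(theta t): d(exp(theta t) X_t) = sigma exp(theta t) dB_t. Integrating from 0 to t:
  X_t = x_0 * exp(-theta t) + sigma * int_0^t exp(-theta (t-s)) dB_s.
The Itô integral has mean 0 and (by the Itô isometry) variance sigma^2 * int_0^t exp(-2 theta (t - s)) ds = sigma^2 * (1 - exp(-2 theta t)) / (2 theta).
With theta = 8, sigma = 9/5, x_0 = 2:
  E[X_t] = 2 * exp(-8 t) = 2*exp(-8*t)
  Var(X_t) = (9/5)^2 * (1 - exp(-2*8 t)) / (2 * 8) = 81/400 - 81*exp(-16*t)/400.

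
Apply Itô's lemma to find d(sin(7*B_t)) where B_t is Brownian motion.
d(sin(7*B_t)) = (-49*sin(7*B_t)/2) dt + (7*cos(7*B_t)) dB_t

Itô's formula for f(B_t) gives d f(B_t) = f'(B_t) dB_t + (1/2) f''(B_t) dt. Compute derivatives of f(x) = sin(7*x):
  f'(x)  = 7*cos(7*x)
  f''(x) = -49*sin(7*x)
Substitute x = B_t and multiply the f'' term by 1/2:
  drift     = (1/2) * (-49*sin(7*x)) evaluated at B_t = -49*sin(7*B_t)/2
  diffusion = (7*cos(7*x)) evaluated at B_t = 7*cos(7*B_t)
Therefore d(sin(7*B_t)) = (-49*sin(7*B_t)/2) dt + (7*cos(7*B_t)) dB_t.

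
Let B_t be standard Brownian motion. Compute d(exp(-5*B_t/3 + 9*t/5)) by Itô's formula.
d(exp(-5*B_t/3 + 9*t/5)) = (287*exp(-5*B_t/3 + 9*t/5)/90) dt + (-5*exp(-5*B_t/3 + 9*t/5)/3) dB_t

Itô's formula for f(t, x): d f(t, B_t) = (f_t + (1/2) f_xx) dt + f_x dB_t. Compute partials of f(t, x) = exp(9*t/5 - 5*x/3):
  f_t(t,x)  = 9*exp(9*t/5 - 5*x/3)/5
  f_x(t,x)  = -5*exp(9*t/5 - 5*x/3)/3
  f_xx(t,x) = 25*exp(9*t/5 - 5*x/3)/9
Assemble drift = f_t + (1/2) f_xx = 287*exp(9*t/5 - 5*x/3)/90 and diffusion = f_x = -5*exp(9*t/5 - 5*x/3)/3. Substituting x = B_t:
  d(exp(-5*B_t/3 + 9*t/5)) = (287*exp(-5*B_t/3 + 9*t/5)/90) dt + (-5*exp(-5*B_t/3 + 9*t/5)/3) dB_t.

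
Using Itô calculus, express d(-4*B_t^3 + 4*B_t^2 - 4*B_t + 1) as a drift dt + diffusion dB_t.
d(-4*B_t^3 + 4*B_t^2 - 4*B_t + 1) = (4 - 12*B_t) dt + (-12*B_t^2 + 8*B_t - 4) dB_t

Itô's formula for f(B_t) gives d f(B_t) = f'(B_t) dB_t + (1/2) f''(B_t) dt. Compute derivatives of f(x) = -4*x^3 + 4*x^2 - 4*x + 1:
  f'(x)  = -12*x^2 + 8*x - 4
  f''(x) = 8 - 24*x
Substitute x = B_t and multiply the f'' term by 1/2:
  drift     = (1/2) * (8 - 24*x) evaluated at B_t = 4 - 12*B_t
  diffusion = (-12*x^2 + 8*x - 4) evaluated at B_t = -12*B_t^2 + 8*B_t - 4
Therefore d(-4*B_t^3 + 4*B_t^2 - 4*B_t + 1) = (4 - 12*B_t) dt + (-12*B_t^2 + 8*B_t - 4) dB_t.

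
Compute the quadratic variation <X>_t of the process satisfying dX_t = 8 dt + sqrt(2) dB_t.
<X>_t = 2*t

For an Itô process dX_t = a(t) dt + b(t) dB_t, the quadratic variation is <X>_t = int_0^t b(s)^2 ds (the drift term does not contribute). Here b(s) = sqrt(2), so
  b(s)^2 = 2.
Integrating from 0 to t:
  <X>_t = int_0^t (2) ds = 2*t.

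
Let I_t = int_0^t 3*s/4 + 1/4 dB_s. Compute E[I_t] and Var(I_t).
E[I_t] = 0; Var(I_t) = t*(3*t^2 + 3*t + 1)/16

The Itô integral of a deterministic integrand f(s) has mean 0 because each increment f(s) * (B_{s+ds} - B_s) has mean 0. By the Itô isometry:
  Var( int_0^t f(s) dB_s ) = E[ (int_0^t f(s) dB_s)^2 ] = int_0^t f(s)^2 ds.
Here f(s) = 3*s/4 + 1/4, so f(s)^2 = (3*s + 1)^2/16. Integrate:
  int_0^t ((3*s + 1)^2/16) ds = t*(3*t^2 + 3*t + 1)/16.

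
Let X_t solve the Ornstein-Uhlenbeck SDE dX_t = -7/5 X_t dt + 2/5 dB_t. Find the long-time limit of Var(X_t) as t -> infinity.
lim Var(X_t) = 2/35

The OU SDE dX = -theta X dt + sigma dB admits the integrating factor exp(theta t): d(exp(theta t) X_t) = sigma exp(theta t) dB_t. Integrating from 0 to t gives X_t = x_0 * exp(-theta t) + sigma * int_0^t exp(-theta (t-s)) dB_s for any initial x_0. The Itô integral has variance (by the Itô isometry) sigma^2 * int_0^t exp(-2 theta (t - s)) ds = sigma^2 * (1 - exp(-2 theta t)) / (2 theta), independent of x_0.
With theta = 7/5, sigma = 2/5:
  Var(X_t) = (2/5)^2 * (1 - exp(-2*7/5 t)) / (2 * 7/5) = 2/35 - 2*exp(-14*t/5)/35.
As t -> infinity, exp(-2*7/5 t) -> 0, so the stationary variance is sigma^2 / (2 theta) = 2/35.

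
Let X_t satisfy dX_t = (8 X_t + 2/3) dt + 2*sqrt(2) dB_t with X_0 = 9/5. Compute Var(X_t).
Var(X_t) = exp(16*t)/2 - 1/2

The variance V(t) = Var(X_t) satisfies V'(t) = 2 a V(t) + c^2 with V(0) = 0 (drift coefficient is linear in X, diffusion is constant). With a = 8, c = 2*sqrt(2), the solution is
  V(t) = (c^2 / (2 a)) * (exp(2 a t) - 1)
       = ((2*sqrt(2))^2 / (2*8)) * (exp(16 t) - 1)
       = exp(16*t)/2 - 1/2.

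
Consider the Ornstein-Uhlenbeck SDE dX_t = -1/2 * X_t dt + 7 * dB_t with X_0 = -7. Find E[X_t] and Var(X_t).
E[X_t] = -7*exp(-t/2); Var(X_t) = 49 - 49*exp(-t)

The OU SDE dX = -theta X dt + sigma dB admits the integrating factor exp(theta t): d(exp(theta t) X_t) = sigma exp(theta t) dB_t. Integrating from 0 to t:
  X_t = x_0 * exp(-theta t) + sigma * int_0^t exp(-theta (t-s)) dB_s.
The Itô integral has mean 0 and (by the Itô isometry) variance sigma^2 * int_0^t exp(-2 theta (t - s)) ds = sigma^2 * (1 - exp(-2 theta t)) / (2 theta).
With theta = 1/2, sigma = 7, x_0 = -7:
  E[X_t] = -7 * exp(-1/2 t) = -7*exp(-t/2)
  Var(X_t) = (7)^2 * (1 - exp(-2*1/2 t)) / (2 * 1/2) = 49 - 49*exp(-t).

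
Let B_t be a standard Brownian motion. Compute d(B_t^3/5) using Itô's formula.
d(B_t^3/5) = (3*B_t/5) dt + (3*B_t^2/5) dB_t

Itô's formula for f(B_t) gives d f(B_t) = f'(B_t) dB_t + (1/2) f''(B_t) dt. Compute derivatives of f(x) = x^3/5:
  f'(x)  = 3*x^2/5
  f''(x) = 6*x/5
Substitute x = B_t and multiply the f'' term by 1/2:
  drift     = (1/2) * (6*x/5) evaluated at B_t = 3*B_t/5
  diffusion = (3*x^2/5) evaluated at B_t = 3*B_t^2/5
Therefore d(B_t^3/5) = (3*B_t/5) dt + (3*B_t^2/5) dB_t.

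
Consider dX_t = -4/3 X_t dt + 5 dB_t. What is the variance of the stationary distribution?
lim Var(X_t) = 75/8

The OU SDE dX = -theta X dt + sigma dB admits the integrating factor exp(theta t): d(exp(theta t) X_t) = sigma exp(theta t) dB_t. Integrating from 0 to t gives X_t = x_0 * exp(-theta t) + sigma * int_0^t exp(-theta (t-s)) dB_s for any initial x_0. The Itô integral has variance (by the Itô isometry) sigma^2 * int_0^t exp(-2 theta (t - s)) ds = sigma^2 * (1 - exp(-2 theta t)) / (2 theta), independent of x_0.
With theta = 4/3, sigma = 5:
  Var(X_t) = (5)^2 * (1 - exp(-2*4/3 t)) / (2 * 4/3) = 75/8 - 75*exp(-8*t/3)/8.
As t -> infinity, exp(-2*4/3 t) -> 0, so the stationary variance is sigma^2 / (2 theta) = 75/8.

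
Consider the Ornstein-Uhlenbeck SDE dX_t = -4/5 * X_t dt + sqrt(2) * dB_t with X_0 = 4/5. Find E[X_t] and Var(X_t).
E[X_t] = 4*exp(-4*t/5)/5; Var(X_t) = 5/4 - 5*exp(-8*t/5)/4

The OU SDE dX = -theta X dt + sigma dB admits the integrating factor exp(theta t): d(exp(theta t) X_t) = sigma exp(theta t) dB_t. Integrating from 0 to t:
  X_t = x_0 * exp(-theta t) + sigma * int_0^t exp(-theta (t-s)) dB_s.
The Itô integral has mean 0 and (by the Itô isometry) variance sigma^2 * int_0^t exp(-2 theta (t - s)) ds = sigma^2 * (1 - exp(-2 theta t)) / (2 theta).
With theta = 4/5, sigma = sqrt(2), x_0 = 4/5:
  E[X_t] = 4/5 * exp(-4/5 t) = 4*exp(-4*t/5)/5
  Var(X_t) = (sqrt(2))^2 * (1 - exp(-2*4/5 t)) / (2 * 4/5) = 5/4 - 5*exp(-8*t/5)/4.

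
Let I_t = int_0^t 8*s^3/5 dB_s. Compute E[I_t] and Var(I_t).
E[I_t] = 0; Var(I_t) = 64*t^7/175

The Itô integral of a deterministic integrand f(s) has mean 0 because each increment f(s) * (B_{s+ds} - B_s) has mean 0. By the Itô isometry:
  Var( int_0^t f(s) dB_s ) = E[ (int_0^t f(s) dB_s)^2 ] = int_0^t f(s)^2 ds.
Here f(s) = 8*s^3/5, so f(s)^2 = 64*s^6/25. Integrate:
  int_0^t (64*s^6/25) ds = 64*t^7/175.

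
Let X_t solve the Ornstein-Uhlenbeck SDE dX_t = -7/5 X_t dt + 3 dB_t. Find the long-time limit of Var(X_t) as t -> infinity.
lim Var(X_t) = 45/14

The OU SDE dX = -theta X dt + sigma dB admits the integrating factor exp(theta t): d(exp(theta t) X_t) = sigma exp(theta t) dB_t. Integrating from 0 to t gives X_t = x_0 * exp(-theta t) + sigma * int_0^t exp(-theta (t-s)) dB_s for any initial x_0. The Itô integral has variance (by the Itô isometry) sigma^2 * int_0^t exp(-2 theta (t - s)) ds = sigma^2 * (1 - exp(-2 theta t)) / (2 theta), independent of x_0.
With theta = 7/5, sigma = 3:
  Var(X_t) = (3)^2 * (1 - exp(-2*7/5 t)) / (2 * 7/5) = 45/14 - 45*exp(-14*t/5)/14.
As t -> infinity, exp(-2*7/5 t) -> 0, so the stationary variance is sigma^2 / (2 theta) = 45/14.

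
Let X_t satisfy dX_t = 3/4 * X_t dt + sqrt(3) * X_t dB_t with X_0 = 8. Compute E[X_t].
E[X_t] = 8*exp(3*t/4)

For GBM dX = mu X dt + sigma X dB with X_0 = x_0, apply Itô to Y = log X: dY = (mu - sigma^2/2) dt + sigma dB, so Y_t = log(x_0) + (mu - sigma^2/2) t + sigma B_t and hence X_t = x_0 * exp((mu - sigma^2/2) t + sigma B_t).
With mu = 3/4, sigma = sqrt(3), x_0 = 8, this gives:
  X_t = 8 * exp((-3/4) * t + (sqrt(3)) * B_t).
Since sigma*B_t ~ Normal(0, sigma^2 t), E[exp(sigma*B_t)] = exp(sigma^2 t / 2); so E[X_t] = x_0 * exp((mu - sigma^2/2) t) * exp(sigma^2 t / 2) = x_0 * exp(mu t) = 8*exp(3*t/4).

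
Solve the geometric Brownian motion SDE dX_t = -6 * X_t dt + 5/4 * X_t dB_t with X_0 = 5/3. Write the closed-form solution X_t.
X_t = 5/3 * exp((-217/32) * t + (5/4) * B_t)

For GBM dX = mu X dt + sigma X dB with X_0 = x_0, apply Itô to Y = log X: dY = (mu - sigma^2/2) dt + sigma dB, so Y_t = log(x_0) + (mu - sigma^2/2) t + sigma B_t and hence X_t = x_0 * exp((mu - sigma^2/2) t + sigma B_t).
With mu = -6, sigma = 5/4, x_0 = 5/3, this gives:
  X_t = 5/3 * exp((-217/32) * t + (5/4) * B_t).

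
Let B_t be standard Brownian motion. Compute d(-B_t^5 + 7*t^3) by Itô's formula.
d(-B_t^5 + 7*t^3) = (-10*B_t^3 + 21*t^2) dt + (-5*B_t^4) dB_t

Itô's formula for f(t, x): d f(t, B_t) = (f_t + (1/2) f_xx) dt + f_x dB_t. Compute partials of f(t, x) = 7*t^3 - x^5:
  f_t(t,x)  = 21*t^2
  f_x(t,x)  = -5*x^4
  f_xx(t,x) = -20*x^3
Assemble drift = f_t + (1/2) f_xx = 21*t^2 - 10*x^3 and diffusion = f_x = -5*x^4. Substituting x = B_t:
  d(-B_t^5 + 7*t^3) = (-10*B_t^3 + 21*t^2) dt + (-5*B_t^4) dB_t.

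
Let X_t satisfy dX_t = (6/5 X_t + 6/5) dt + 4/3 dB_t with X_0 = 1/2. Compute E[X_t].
E[X_t] = 3*exp(6*t/5)/2 - 1

Taking expectations and using E[dB_t] = 0, the mean m(t) = E[X_t] satisfies the ODE m'(t) = a m(t) + b with m(0) = x_0. With a = 6/5, b = 6/5, x_0 = 1/2, the solution is
  m(t) = x_0 * exp(a t) + (b/a) * (exp(a t) - 1)
       = (1/2) * exp((6/5) t) + ((6/5)/(6/5)) * (exp((6/5) t) - 1)
       = 3*exp(6*t/5)/2 - 1.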